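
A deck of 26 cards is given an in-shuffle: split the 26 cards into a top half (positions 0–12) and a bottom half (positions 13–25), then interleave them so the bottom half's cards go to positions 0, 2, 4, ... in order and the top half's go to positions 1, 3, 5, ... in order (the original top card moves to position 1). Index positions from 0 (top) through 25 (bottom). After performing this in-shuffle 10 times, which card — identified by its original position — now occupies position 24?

Work backwards from position 24, undoing one in-shuffle at a time:
24 ← 25 ← 12 ← 19 ← 9 ← 4 ← 15 ← 7 ← 3 ← 1 ← 0
So the card now at position 24 started at position 0.

0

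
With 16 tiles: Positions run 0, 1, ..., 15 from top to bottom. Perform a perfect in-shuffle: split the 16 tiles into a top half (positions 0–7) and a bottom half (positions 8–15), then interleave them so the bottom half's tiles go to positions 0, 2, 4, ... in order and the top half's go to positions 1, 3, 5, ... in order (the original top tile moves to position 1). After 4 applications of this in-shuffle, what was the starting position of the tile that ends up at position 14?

Work backwards from position 14, undoing one in-shuffle at a time:
14 ← 15 ← 7 ← 3 ← 1
So the tile now at position 14 started at position 1.

1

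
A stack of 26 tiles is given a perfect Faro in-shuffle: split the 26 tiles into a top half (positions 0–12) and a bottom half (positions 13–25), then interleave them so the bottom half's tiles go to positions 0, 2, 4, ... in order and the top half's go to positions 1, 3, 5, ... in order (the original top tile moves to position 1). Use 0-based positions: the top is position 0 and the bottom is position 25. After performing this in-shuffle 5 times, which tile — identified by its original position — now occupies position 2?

Work backwards from position 2, undoing one in-shuffle at a time:
2 ← 14 ← 20 ← 23 ← 11 ← 5
So the tile now at position 2 started at position 5.

5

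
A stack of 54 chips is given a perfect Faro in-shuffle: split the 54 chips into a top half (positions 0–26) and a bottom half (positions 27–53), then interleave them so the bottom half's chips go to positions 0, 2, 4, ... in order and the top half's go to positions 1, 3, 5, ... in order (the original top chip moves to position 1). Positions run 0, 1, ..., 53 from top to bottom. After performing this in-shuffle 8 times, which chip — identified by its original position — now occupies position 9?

Work backwards from position 9, undoing one in-shuffle at a time:
9 ← 4 ← 29 ← 14 ← 34 ← 44 ← 49 ← 24 ← 39
So the chip now at position 9 started at position 39.

39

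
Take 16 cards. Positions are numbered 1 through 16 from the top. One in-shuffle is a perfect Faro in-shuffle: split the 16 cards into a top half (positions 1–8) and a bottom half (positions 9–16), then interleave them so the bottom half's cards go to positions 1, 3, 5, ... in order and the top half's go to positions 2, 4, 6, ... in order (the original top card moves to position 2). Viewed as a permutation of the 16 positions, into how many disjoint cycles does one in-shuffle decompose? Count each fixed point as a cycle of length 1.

2

Trace each unvisited position around until it returns:
(1 2 4 8 16 15 13 9) (3 6 12 7 14 11 5 10)
2 cycles in total.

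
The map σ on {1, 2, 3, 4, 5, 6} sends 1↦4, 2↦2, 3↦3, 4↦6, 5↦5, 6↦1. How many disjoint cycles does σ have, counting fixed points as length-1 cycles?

4

Cycle decomposition: (1 4 6) (2) (3) (5).
4 cycles.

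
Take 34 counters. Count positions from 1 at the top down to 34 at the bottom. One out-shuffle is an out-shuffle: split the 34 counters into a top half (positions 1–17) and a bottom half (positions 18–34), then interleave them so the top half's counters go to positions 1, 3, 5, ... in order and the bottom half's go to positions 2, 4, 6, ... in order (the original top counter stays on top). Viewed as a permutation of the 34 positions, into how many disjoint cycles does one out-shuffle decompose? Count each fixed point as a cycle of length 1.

6

Trace each unvisited position around until it returns:
(1) (2 3 5 9 17 33 32 30 26 18) (4 7 13 25 16 31 28 22 10 19) (6 11 21 8 15 29 24 14 27 20) (12 23) (34)
6 cycles in total.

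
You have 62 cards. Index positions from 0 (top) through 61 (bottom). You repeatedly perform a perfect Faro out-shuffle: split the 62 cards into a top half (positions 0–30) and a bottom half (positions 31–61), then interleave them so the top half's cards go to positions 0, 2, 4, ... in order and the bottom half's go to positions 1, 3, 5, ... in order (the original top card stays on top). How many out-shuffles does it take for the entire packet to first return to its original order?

The out-shuffle permutes the 62 positions with cycle lengths [1, 1, 60].
Every card is home exactly when every cycle has completed a whole number of laps, i.e. after lcm(1, 60) = 60 out-shuffles.

60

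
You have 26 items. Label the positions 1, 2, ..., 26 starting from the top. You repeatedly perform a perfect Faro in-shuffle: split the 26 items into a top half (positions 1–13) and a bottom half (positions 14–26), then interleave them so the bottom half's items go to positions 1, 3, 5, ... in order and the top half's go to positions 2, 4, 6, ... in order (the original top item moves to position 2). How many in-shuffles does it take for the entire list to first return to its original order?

The in-shuffle permutes the 26 positions with cycle lengths [2, 6, 18].
Every item is home exactly when every cycle has completed a whole number of laps, i.e. after lcm(2, 6, 18) = 18 in-shuffles.

18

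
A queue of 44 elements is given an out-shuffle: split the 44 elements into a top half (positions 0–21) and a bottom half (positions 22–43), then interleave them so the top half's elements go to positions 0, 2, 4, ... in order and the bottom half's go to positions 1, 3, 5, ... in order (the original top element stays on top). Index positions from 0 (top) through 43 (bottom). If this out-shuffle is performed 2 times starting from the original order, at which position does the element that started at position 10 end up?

40

Track the element's position through each out-shuffle:
10 → 20 → 40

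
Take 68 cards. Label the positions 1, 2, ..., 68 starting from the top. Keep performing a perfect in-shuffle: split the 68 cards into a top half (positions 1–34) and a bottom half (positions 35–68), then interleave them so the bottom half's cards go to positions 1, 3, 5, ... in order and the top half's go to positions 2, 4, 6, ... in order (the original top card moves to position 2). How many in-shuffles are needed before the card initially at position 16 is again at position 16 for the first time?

22

Follow position 16 under repeated in-shuffles:
16 → 32 → 64 → 59 → 49 → 29 → 58 → 47 → ... → 16 (length 22)
It first returns after 22 in-shuffles.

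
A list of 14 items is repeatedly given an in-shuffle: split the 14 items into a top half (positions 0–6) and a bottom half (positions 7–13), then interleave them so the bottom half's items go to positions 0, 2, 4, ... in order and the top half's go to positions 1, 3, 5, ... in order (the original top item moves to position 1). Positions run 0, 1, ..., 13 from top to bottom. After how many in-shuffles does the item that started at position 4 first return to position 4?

2

Follow position 4 under repeated in-shuffles:
4 → 9 → 4
It first returns after 2 in-shuffles.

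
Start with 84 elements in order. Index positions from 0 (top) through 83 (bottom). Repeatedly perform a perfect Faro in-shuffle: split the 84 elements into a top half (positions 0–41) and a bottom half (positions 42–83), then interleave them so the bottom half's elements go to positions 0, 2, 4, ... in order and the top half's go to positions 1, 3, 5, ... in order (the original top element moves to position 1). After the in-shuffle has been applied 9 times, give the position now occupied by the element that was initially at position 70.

56

Track the element's position through each in-shuffle:
70 → 56 → 28 → 57 → 30 → 61 → 38 → 77 → 70 → 56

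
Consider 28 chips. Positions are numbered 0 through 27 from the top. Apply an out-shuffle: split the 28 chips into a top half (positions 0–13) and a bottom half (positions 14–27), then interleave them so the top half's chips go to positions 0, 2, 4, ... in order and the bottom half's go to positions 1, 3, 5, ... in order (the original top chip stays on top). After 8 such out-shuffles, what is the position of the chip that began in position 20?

17

Track the chip's position through each out-shuffle:
20 → 13 → 26 → 25 → 23 → 19 → 11 → 22 → 17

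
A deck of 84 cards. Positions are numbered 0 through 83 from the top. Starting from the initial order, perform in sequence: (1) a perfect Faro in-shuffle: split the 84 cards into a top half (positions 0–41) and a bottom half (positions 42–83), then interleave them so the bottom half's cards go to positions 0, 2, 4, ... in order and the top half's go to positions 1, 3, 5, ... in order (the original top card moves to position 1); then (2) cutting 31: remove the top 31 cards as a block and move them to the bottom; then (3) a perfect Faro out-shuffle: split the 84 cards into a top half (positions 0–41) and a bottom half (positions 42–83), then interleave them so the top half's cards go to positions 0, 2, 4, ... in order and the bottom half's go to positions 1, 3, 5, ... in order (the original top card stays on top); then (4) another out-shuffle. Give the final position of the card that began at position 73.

Track the card from position 73 forward through each operation:
  after op 1 (in-shuffle): 73 → 62
  after op 2 (cut 31): 62 → 31
  after op 3 (out-shuffle): 31 → 62
  after op 4 (out-shuffle): 62 → 41

41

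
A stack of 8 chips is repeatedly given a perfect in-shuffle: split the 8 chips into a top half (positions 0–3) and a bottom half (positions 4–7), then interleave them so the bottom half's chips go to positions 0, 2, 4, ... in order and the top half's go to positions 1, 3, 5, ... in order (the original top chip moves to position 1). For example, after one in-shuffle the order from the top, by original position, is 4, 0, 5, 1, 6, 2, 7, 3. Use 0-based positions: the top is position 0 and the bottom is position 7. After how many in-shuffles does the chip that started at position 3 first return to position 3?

6

Follow position 3 under repeated in-shuffles:
3 → 7 → 6 → 4 → 0 → 1 → 3
It first returns after 6 in-shuffles.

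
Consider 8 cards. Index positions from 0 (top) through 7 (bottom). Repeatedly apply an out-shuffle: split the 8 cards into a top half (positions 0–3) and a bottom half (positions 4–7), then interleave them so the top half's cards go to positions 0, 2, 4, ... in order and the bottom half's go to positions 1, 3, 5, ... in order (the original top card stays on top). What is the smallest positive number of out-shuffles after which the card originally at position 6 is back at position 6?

3

Follow position 6 under repeated out-shuffles:
6 → 5 → 3 → 6
It first returns after 3 out-shuffles.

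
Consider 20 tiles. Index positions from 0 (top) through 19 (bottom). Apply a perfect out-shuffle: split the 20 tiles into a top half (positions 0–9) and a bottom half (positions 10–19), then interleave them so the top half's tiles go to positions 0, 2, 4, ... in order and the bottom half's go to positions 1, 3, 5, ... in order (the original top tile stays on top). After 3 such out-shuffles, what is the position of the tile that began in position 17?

Track the tile's position through each out-shuffle:
17 → 15 → 11 → 3

3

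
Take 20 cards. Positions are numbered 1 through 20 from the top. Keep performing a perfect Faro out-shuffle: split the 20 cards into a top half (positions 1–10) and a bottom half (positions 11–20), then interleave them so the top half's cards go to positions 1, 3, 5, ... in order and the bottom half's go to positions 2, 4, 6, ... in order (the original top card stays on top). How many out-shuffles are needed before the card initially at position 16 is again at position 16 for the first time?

18

Follow position 16 under repeated out-shuffles:
16 → 12 → 4 → 7 → 13 → 6 → 11 → 2 → 3 → 5 → 9 → 17 → 14 → 8 → 15 → 10 → 19 → 18 → 16
It first returns after 18 out-shuffles.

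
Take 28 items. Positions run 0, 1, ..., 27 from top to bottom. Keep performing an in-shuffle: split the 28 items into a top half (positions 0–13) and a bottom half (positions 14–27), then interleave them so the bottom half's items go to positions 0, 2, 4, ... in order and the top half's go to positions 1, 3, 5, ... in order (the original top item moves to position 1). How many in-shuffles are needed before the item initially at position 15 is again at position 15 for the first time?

Follow position 15 under repeated in-shuffles:
15 → 2 → 5 → 11 → 23 → 18 → 8 → 17 → ... → 15 (length 28)
It first returns after 28 in-shuffles.

28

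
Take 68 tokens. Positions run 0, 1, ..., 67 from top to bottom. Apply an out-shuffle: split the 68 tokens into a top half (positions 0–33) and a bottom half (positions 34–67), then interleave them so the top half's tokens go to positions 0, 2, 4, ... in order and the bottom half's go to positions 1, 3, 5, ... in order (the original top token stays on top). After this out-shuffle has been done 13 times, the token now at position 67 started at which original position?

67

Work backwards from position 67, undoing one out-shuffle at a time:
67 ← 67 ← 67 ← 67 ← 67 ← ... ← 67 (13 steps).
So the token now at position 67 started at position 67.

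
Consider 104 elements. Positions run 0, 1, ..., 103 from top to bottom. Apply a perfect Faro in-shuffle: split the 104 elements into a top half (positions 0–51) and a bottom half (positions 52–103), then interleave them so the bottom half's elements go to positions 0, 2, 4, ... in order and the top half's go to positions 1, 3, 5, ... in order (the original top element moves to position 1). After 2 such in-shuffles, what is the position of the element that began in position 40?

Track the element's position through each in-shuffle:
40 → 81 → 58

58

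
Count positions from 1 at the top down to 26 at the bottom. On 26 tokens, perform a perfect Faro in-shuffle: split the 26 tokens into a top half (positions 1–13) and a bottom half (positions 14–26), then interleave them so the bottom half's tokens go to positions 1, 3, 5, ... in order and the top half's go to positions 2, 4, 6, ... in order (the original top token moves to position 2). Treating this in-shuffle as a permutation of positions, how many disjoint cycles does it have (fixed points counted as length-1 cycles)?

Trace each unvisited position around until it returns:
(1 2 4 8 16 5 ... len 18) (3 6 12 24 21 15) (9 18)
3 cycles in total.

3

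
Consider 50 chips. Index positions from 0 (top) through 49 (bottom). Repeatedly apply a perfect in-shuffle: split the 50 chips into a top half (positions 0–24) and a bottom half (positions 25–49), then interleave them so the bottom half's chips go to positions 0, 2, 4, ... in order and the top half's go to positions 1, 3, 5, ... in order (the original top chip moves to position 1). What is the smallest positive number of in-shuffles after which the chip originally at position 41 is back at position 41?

Follow position 41 under repeated in-shuffles:
41 → 32 → 14 → 29 → 8 → 17 → 35 → 20 → 41
It first returns after 8 in-shuffles.

8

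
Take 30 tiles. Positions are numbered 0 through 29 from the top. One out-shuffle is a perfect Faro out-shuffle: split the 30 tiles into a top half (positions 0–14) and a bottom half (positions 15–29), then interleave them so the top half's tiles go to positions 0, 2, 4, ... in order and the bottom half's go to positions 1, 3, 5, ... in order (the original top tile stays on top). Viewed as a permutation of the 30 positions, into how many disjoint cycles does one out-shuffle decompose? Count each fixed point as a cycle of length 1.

3

Trace each unvisited position around until it returns:
(0) (1 2 4 8 16 3 ... len 28) (29)
3 cycles in total.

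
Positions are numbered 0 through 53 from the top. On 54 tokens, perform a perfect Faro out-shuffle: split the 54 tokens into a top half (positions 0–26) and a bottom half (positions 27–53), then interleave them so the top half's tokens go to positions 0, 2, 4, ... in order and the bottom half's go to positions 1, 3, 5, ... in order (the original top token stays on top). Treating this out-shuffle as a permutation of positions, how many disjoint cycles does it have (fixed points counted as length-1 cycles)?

Trace each unvisited position around until it returns:
(0) (1 2 4 8 16 32 ... len 52) (53)
3 cycles in total.

3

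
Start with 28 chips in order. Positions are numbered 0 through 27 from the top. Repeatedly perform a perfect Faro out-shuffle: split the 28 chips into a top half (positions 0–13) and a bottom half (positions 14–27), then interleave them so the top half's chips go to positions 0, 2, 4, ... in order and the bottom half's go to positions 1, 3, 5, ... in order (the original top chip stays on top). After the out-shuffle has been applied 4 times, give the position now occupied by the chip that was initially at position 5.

Track the chip's position through each out-shuffle:
5 → 10 → 20 → 13 → 26

26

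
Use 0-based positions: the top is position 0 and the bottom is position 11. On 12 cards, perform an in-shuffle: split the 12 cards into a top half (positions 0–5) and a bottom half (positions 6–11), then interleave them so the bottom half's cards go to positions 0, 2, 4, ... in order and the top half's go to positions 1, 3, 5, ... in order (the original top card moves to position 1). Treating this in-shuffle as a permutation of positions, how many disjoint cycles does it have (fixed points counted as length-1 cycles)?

Trace each unvisited position around until it returns:
(0 1 3 7 2 5 ... len 12)
1 cycle in total.

1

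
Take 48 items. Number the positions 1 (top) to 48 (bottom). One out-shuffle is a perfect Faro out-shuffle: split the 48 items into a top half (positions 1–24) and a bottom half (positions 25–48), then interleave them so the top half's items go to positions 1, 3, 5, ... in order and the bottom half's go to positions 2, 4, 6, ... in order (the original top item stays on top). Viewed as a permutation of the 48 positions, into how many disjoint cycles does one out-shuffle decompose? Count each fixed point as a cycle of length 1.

Trace each unvisited position around until it returns:
(1) (2 3 5 9 17 33 ... len 23) (6 11 21 41 34 20 ... len 23) (48)
4 cycles in total.

4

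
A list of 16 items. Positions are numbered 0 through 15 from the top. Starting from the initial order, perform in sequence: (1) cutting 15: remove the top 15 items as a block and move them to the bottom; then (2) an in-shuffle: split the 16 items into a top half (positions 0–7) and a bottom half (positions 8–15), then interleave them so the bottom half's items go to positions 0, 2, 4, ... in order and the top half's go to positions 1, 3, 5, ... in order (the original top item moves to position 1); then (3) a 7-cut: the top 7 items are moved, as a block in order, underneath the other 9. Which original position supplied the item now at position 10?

15

Undo the operations in reverse order, starting from position 10:
  undo op 3 (cut 7): 10 ← 1
  undo op 2 (in-shuffle, from top half): 1 ← 0
  undo op 1 (cut 15): 0 ← 15
So the item at position 10 came from original position 15.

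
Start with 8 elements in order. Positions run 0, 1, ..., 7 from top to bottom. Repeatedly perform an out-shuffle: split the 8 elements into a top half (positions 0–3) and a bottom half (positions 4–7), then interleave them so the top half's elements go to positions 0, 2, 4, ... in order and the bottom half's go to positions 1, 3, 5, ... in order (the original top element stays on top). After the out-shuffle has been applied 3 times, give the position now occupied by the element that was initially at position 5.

5

Track the element's position through each out-shuffle:
5 → 3 → 6 → 5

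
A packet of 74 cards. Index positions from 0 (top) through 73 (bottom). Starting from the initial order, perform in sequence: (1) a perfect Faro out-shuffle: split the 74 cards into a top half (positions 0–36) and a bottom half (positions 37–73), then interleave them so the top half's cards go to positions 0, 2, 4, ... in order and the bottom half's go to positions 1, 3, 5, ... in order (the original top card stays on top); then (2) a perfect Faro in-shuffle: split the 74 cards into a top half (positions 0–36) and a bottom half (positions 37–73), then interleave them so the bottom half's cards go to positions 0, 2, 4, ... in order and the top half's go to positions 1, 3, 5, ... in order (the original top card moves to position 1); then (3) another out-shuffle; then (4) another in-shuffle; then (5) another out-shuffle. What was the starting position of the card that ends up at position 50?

Undo the operations in reverse order, starting from position 50:
  undo op 5 (out-shuffle, from top half): 50 ← 25
  undo op 4 (in-shuffle, from top half): 25 ← 12
  undo op 3 (out-shuffle, from top half): 12 ← 6
  undo op 2 (in-shuffle, from bottom half): 6 ← 40
  undo op 1 (out-shuffle, from top half): 40 ← 20
So the card at position 50 came from original position 20.

20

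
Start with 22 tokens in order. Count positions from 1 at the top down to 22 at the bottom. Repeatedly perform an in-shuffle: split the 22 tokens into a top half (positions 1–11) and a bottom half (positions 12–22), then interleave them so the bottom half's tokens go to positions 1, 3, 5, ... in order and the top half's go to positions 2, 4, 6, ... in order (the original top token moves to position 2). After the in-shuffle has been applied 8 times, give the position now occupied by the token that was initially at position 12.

13

Track the token's position through each in-shuffle:
12 → 1 → 2 → 4 → 8 → 16 → 9 → 18 → 13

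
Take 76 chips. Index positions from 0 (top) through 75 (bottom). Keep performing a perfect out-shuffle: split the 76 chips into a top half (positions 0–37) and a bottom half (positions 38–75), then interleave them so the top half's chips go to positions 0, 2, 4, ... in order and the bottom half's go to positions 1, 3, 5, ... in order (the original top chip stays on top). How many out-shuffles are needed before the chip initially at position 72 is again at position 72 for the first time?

20

Follow position 72 under repeated out-shuffles:
72 → 69 → 63 → 51 → 27 → 54 → 33 → 66 → 57 → 39 → 3 → 6 → 12 → 24 → 48 → 21 → 42 → 9 → 18 → 36 → 72
It first returns after 20 out-shuffles.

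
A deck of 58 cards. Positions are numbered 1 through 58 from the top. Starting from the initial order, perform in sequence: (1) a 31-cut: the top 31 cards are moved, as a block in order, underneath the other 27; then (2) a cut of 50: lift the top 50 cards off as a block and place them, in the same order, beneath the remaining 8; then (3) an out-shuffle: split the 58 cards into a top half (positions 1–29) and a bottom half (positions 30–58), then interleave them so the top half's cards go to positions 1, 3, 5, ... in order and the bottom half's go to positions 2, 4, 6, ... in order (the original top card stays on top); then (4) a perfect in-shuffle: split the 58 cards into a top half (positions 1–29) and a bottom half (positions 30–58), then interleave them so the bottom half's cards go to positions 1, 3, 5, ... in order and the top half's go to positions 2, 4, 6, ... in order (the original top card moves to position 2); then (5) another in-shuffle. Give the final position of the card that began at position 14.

42

Track the card from position 14 forward through each operation:
  after op 1 (cut 31): 14 → 41
  after op 2 (cut 50): 41 → 49
  after op 3 (out-shuffle): 49 → 40
  after op 4 (in-shuffle): 40 → 21
  after op 5 (in-shuffle): 21 → 42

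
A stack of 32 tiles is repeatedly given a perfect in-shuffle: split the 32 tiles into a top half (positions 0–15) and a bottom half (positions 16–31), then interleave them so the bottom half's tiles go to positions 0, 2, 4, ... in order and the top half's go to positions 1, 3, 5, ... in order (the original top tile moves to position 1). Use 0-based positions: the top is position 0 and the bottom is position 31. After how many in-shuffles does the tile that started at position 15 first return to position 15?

10

Follow position 15 under repeated in-shuffles:
15 → 31 → 30 → 28 → 24 → 16 → 0 → 1 → 3 → 7 → 15
It first returns after 10 in-shuffles.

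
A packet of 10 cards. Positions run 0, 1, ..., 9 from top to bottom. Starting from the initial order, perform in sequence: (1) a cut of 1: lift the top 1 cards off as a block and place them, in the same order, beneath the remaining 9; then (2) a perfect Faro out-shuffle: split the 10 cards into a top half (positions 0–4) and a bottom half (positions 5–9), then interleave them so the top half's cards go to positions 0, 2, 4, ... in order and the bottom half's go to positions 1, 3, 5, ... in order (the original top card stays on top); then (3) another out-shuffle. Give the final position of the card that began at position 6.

2

Track the card from position 6 forward through each operation:
  after op 1 (cut 1): 6 → 5
  after op 2 (out-shuffle): 5 → 1
  after op 3 (out-shuffle): 1 → 2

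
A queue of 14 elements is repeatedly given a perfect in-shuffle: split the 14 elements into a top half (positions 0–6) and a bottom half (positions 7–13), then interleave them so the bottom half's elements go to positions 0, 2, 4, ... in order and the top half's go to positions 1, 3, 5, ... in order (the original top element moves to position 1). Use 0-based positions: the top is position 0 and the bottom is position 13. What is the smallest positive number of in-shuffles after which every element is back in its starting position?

4

The in-shuffle permutes the 14 positions with cycle lengths [2, 4, 4, 4].
Every element is home exactly when every cycle has completed a whole number of laps, i.e. after lcm(2, 4) = 4 in-shuffles.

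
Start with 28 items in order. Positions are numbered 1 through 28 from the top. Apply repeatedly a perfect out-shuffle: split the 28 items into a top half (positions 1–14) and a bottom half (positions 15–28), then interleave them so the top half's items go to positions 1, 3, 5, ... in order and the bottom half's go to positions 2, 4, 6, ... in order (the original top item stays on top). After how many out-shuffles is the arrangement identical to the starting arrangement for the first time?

18

The out-shuffle permutes the 28 positions with cycle lengths [1, 1, 2, 6, 18].
Every item is home exactly when every cycle has completed a whole number of laps, i.e. after lcm(1, 2, 6, 18) = 18 out-shuffles.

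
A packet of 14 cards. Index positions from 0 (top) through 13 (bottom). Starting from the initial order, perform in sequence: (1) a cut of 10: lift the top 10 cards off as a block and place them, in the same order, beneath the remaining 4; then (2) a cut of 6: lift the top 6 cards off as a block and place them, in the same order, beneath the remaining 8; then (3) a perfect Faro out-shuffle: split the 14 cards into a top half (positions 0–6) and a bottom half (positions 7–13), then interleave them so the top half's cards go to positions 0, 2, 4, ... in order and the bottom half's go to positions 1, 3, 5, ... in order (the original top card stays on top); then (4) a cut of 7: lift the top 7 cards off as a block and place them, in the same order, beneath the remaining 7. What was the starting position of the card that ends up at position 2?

Undo the operations in reverse order, starting from position 2:
  undo op 4 (cut 7): 2 ← 9
  undo op 3 (out-shuffle, from bottom half): 9 ← 11
  undo op 2 (cut 6): 11 ← 3
  undo op 1 (cut 10): 3 ← 13
So the card at position 2 came from original position 13.

13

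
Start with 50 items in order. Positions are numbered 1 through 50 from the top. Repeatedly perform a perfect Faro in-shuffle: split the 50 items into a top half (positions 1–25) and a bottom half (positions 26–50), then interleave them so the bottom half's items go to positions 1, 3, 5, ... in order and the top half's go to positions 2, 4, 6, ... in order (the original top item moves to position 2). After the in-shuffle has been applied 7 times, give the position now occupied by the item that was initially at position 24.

12

Track the item's position through each in-shuffle:
24 → 48 → 45 → 39 → 27 → 3 → 6 → 12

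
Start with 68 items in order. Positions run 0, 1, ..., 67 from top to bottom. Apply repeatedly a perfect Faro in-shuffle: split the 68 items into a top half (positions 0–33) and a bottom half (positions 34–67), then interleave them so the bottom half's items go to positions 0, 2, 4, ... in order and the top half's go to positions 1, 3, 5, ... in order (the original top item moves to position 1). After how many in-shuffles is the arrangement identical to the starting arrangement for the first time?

22

The in-shuffle permutes the 68 positions with cycle lengths [2, 11, 11, 22, 22].
Every item is home exactly when every cycle has completed a whole number of laps, i.e. after lcm(2, 11, 22) = 22 in-shuffles.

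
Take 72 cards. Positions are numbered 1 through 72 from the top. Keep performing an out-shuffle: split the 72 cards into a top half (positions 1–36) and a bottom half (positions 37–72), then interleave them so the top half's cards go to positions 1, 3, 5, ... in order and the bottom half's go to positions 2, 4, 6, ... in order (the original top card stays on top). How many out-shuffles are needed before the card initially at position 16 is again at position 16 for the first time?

Follow position 16 under repeated out-shuffles:
16 → 31 → 61 → 50 → 28 → 55 → 38 → 4 → ... → 16 (length 35)
It first returns after 35 out-shuffles.

35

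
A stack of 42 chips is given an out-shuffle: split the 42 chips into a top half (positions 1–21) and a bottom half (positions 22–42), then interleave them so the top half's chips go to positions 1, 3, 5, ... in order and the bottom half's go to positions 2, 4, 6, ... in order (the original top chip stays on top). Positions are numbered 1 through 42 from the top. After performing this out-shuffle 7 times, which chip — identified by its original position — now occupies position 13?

Work backwards from position 13, undoing one out-shuffle at a time:
13 ← 7 ← 4 ← 23 ← 12 ← 27 ← 14 ← 28
So the chip now at position 13 started at position 28.

28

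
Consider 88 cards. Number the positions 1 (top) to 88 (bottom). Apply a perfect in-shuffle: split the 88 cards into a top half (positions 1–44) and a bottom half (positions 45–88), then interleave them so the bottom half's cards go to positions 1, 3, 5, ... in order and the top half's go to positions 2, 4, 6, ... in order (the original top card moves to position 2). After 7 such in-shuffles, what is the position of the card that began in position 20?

68

Track the card's position through each in-shuffle:
20 → 40 → 80 → 71 → 53 → 17 → 34 → 68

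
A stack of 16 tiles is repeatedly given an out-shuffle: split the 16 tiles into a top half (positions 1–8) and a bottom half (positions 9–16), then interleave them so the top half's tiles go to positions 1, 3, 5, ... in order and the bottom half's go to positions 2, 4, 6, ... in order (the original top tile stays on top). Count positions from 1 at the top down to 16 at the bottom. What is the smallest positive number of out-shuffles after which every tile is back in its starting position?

4

The out-shuffle permutes the 16 positions with cycle lengths [1, 1, 2, 4, 4, 4].
Every tile is home exactly when every cycle has completed a whole number of laps, i.e. after lcm(1, 2, 4) = 4 out-shuffles.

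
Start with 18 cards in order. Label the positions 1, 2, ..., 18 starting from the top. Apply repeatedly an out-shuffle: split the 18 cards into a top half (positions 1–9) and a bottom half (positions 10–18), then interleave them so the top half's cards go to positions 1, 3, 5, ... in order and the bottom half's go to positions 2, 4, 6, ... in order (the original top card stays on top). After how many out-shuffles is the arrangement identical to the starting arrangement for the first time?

The out-shuffle permutes the 18 positions with cycle lengths [1, 1, 8, 8].
Every card is home exactly when every cycle has completed a whole number of laps, i.e. after lcm(1, 8) = 8 out-shuffles.

8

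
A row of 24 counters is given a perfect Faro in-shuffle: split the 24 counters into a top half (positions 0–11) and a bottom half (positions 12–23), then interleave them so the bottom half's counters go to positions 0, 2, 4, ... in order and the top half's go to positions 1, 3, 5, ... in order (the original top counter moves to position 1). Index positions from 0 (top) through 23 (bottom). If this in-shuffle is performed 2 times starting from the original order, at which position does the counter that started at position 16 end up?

17

Track the counter's position through each in-shuffle:
16 → 8 → 17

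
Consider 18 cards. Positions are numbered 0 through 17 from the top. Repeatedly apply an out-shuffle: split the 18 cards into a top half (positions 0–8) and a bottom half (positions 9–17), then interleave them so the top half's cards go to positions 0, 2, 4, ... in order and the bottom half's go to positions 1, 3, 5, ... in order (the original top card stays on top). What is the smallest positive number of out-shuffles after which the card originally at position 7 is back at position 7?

8

Follow position 7 under repeated out-shuffles:
7 → 14 → 11 → 5 → 10 → 3 → 6 → 12 → 7
It first returns after 8 out-shuffles.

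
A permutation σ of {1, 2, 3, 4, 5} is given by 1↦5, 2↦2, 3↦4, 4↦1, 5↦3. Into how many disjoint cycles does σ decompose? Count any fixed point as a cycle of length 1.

2

Cycle decomposition: (1 5 3 4) (2).
2 cycles.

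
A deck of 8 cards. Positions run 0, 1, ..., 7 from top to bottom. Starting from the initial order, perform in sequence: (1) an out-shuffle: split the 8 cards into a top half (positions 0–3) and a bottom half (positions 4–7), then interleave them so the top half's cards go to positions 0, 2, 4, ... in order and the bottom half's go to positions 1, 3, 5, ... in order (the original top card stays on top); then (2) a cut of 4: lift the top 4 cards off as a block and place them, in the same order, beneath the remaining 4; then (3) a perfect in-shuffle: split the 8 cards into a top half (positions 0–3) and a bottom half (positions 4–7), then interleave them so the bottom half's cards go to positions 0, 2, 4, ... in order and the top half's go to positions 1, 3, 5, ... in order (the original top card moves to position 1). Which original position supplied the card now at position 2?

Undo the operations in reverse order, starting from position 2:
  undo op 3 (in-shuffle, from bottom half): 2 ← 5
  undo op 2 (cut 4): 5 ← 1
  undo op 1 (out-shuffle, from bottom half): 1 ← 4
So the card at position 2 came from original position 4.

4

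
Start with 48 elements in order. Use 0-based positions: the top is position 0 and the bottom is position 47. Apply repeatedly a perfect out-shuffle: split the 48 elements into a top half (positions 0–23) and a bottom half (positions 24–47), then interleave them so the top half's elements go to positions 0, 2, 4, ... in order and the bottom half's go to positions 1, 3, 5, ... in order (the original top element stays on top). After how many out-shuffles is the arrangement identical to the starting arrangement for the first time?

23

The out-shuffle permutes the 48 positions with cycle lengths [1, 1, 23, 23].
Every element is home exactly when every cycle has completed a whole number of laps, i.e. after lcm(1, 23) = 23 out-shuffles.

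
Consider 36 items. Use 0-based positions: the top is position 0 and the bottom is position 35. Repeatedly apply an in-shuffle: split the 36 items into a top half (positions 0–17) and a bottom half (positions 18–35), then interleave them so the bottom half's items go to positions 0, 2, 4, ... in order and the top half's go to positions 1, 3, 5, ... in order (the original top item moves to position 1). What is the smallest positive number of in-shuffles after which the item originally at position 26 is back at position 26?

36

Follow position 26 under repeated in-shuffles:
26 → 16 → 33 → 30 → 24 → 12 → 25 → 14 → ... → 26 (length 36)
It first returns after 36 in-shuffles.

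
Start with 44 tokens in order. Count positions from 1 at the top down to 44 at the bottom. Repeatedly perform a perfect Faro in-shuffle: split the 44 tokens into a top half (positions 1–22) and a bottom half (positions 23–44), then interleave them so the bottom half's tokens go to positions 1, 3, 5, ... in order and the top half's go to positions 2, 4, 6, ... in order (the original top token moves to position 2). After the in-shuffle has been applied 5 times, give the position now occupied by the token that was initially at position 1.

32

Track the token's position through each in-shuffle:
1 → 2 → 4 → 8 → 16 → 32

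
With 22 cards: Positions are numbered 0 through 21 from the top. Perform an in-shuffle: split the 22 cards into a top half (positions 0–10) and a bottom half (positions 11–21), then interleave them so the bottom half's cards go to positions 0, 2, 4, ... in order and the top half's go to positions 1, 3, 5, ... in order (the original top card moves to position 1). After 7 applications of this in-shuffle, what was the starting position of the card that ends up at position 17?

11

Work backwards from position 17, undoing one in-shuffle at a time:
17 ← 8 ← 15 ← 7 ← 3 ← 1 ← 0 ← 11
So the card now at position 17 started at position 11.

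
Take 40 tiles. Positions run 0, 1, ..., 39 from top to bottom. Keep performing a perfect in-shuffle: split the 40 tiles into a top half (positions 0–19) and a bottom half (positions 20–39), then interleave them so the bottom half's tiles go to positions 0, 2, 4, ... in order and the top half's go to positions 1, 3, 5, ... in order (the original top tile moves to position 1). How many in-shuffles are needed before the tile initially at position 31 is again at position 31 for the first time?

Follow position 31 under repeated in-shuffles:
31 → 22 → 4 → 9 → 19 → 39 → 38 → 36 → 32 → 24 → 8 → 17 → 35 → 30 → 20 → 0 → 1 → 3 → 7 → 15 → 31
It first returns after 20 in-shuffles.

20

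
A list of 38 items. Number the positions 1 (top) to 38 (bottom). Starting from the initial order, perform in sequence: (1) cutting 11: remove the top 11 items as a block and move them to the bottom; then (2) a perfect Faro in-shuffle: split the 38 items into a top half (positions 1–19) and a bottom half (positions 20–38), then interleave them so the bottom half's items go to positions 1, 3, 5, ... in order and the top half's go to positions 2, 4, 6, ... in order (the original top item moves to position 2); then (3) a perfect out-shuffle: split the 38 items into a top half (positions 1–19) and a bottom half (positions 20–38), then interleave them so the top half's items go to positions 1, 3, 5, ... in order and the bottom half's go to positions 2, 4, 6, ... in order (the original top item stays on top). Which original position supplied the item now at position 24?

8

Undo the operations in reverse order, starting from position 24:
  undo op 3 (out-shuffle, from bottom half): 24 ← 31
  undo op 2 (in-shuffle, from bottom half): 31 ← 35
  undo op 1 (cut 11): 35 ← 8
So the item at position 24 came from original position 8.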